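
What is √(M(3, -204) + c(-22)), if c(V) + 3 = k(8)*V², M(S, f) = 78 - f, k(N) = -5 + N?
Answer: √1731 ≈ 41.605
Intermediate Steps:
c(V) = -3 + 3*V² (c(V) = -3 + (-5 + 8)*V² = -3 + 3*V²)
√(M(3, -204) + c(-22)) = √((78 - 1*(-204)) + (-3 + 3*(-22)²)) = √((78 + 204) + (-3 + 3*484)) = √(282 + (-3 + 1452)) = √(282 + 1449) = √1731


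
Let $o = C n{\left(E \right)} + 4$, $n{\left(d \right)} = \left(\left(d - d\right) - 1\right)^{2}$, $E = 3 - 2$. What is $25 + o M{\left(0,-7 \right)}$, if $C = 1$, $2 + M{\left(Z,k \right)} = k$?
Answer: $-20$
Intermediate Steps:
$E = 1$ ($E = 3 - 2 = 1$)
$M{\left(Z,k \right)} = -2 + k$
$n{\left(d \right)} = 1$ ($n{\left(d \right)} = \left(0 - 1\right)^{2} = \left(-1\right)^{2} = 1$)
$o = 5$ ($o = 1 \cdot 1 + 4 = 1 + 4 = 5$)
$25 + o M{\left(0,-7 \right)} = 25 + 5 \left(-2 - 7\right) = 25 + 5 \left(-9\right) = 25 - 45 = -20$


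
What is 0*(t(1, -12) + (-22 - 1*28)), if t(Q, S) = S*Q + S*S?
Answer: 0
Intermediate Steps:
t(Q, S) = S**2 + Q*S (t(Q, S) = Q*S + S**2 = S**2 + Q*S)
0*(t(1, -12) + (-22 - 1*28)) = 0*(-12*(1 - 12) + (-22 - 1*28)) = 0*(-12*(-11) + (-22 - 28)) = 0*(132 - 50) = 0*82 = 0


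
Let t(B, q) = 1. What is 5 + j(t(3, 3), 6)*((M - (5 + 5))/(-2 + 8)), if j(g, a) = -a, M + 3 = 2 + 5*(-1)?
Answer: 21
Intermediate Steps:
M = -6 (M = -3 + (2 + 5*(-1)) = -3 + (2 - 5) = -3 - 3 = -6)
5 + j(t(3, 3), 6)*((M - (5 + 5))/(-2 + 8)) = 5 + (-1*6)*((-6 - (5 + 5))/(-2 + 8)) = 5 - 6*(-6 - 1*10)/6 = 5 - 6*(-6 - 10)/6 = 5 - (-96)/6 = 5 - 6*(-8/3) = 5 + 16 = 21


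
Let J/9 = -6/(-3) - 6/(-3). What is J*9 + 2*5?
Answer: 334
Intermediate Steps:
J = 36 (J = 9*(-6/(-3) - 6/(-3)) = 9*(-6*(-1/3) - 6*(-1/3)) = 9*(2 + 2) = 9*4 = 36)
J*9 + 2*5 = 36*9 + 2*5 = 324 + 10 = 334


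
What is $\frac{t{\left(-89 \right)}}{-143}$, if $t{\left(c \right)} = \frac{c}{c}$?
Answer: $- \frac{1}{143} \approx -0.006993$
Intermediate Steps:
$t{\left(c \right)} = 1$
$\frac{t{\left(-89 \right)}}{-143} = 1 \frac{1}{-143} = 1 \left(- \frac{1}{143}\right) = - \frac{1}{143}$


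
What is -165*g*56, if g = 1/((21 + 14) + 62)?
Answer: -9240/97 ≈ -95.258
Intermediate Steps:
g = 1/97 (g = 1/(35 + 62) = 1/97 ≈ 0.010309)
-165*g*56 = -165*1/97*56 = -165/97*56 = -9240/97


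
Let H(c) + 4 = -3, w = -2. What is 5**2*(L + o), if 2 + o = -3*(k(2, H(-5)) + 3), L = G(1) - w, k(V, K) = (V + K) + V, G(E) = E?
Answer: 25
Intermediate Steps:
H(c) = -7 (H(c) = -4 - 3 = -7)
k(V, K) = K + 2*V (k(V, K) = (K + V) + V = K + 2*V)
L = 3 (L = 1 - 1*(-2) = 1 + 2 = 3)
o = -2 (o = -2 - 3*((-7 + 2*2) + 3) = -2 - 3*((-7 + 4) + 3) = -2 - 3*(-3 + 3) = -2 - 3*0 = -2 + 0 = -2)
5**2*(L + o) = 5**2*(3 - 2) = 25*1 = 25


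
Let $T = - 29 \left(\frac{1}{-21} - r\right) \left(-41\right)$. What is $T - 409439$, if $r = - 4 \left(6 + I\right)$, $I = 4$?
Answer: $- \frac{7600648}{21} \approx -3.6194 \cdot 10^{5}$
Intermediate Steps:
$r = -40$ ($r = - 4 \left(6 + 4\right) = \left(-4\right) 10 = -40$)
$T = \frac{997571}{21}$ ($T = - 29 \left(\frac{1}{-21} - -40\right) \left(-41\right) = - 29 \left(- \frac{1}{21} + 40\right) \left(-41\right) = \left(-29\right) \frac{839}{21} \left(-41\right) = \left(- \frac{24331}{21}\right) \left(-41\right) = \frac{997571}{21} \approx 47503.0$)
$T - 409439 = \frac{997571}{21} - 409439 = - \frac{7600648}{21}$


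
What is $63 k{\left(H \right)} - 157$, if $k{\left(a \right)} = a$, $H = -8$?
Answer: $-661$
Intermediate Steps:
$63 k{\left(H \right)} - 157 = 63 \left(-8\right) - 157 = -504 - 157 = -661$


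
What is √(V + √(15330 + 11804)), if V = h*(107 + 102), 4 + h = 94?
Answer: √(18810 + √27134) ≈ 137.75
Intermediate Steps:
h = 90 (h = -4 + 94 = 90)
V = 18810 (V = 90*(107 + 102) = 90*209 = 18810)
√(V + √(15330 + 11804)) = √(18810 + √(15330 + 11804)) = √(18810 + √27134)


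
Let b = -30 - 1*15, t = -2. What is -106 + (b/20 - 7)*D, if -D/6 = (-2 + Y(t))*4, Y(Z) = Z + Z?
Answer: -1438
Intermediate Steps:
Y(Z) = 2*Z
b = -45 (b = -30 - 15 = -45)
D = 144 (D = -6*(-2 + 2*(-2))*4 = -6*(-2 - 4)*4 = -(-36)*4 = -6*(-24) = 144)
-106 + (b/20 - 7)*D = -106 + (-45/20 - 7)*144 = -106 + (-45*1/20 - 7)*144 = -106 + (-9/4 - 7)*144 = -106 - 37/4*144 = -106 - 1332 = -1438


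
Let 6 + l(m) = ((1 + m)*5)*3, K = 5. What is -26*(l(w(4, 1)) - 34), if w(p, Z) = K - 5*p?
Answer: 6500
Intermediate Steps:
w(p, Z) = 5 - 5*p
l(m) = 9 + 15*m (l(m) = -6 + ((1 + m)*5)*3 = -6 + (5 + 5*m)*3 = -6 + (15 + 15*m) = 9 + 15*m)
-26*(l(w(4, 1)) - 34) = -26*((9 + 15*(5 - 5*4)) - 34) = -26*((9 + 15*(5 - 20)) - 34) = -26*((9 + 15*(-15)) - 34) = -26*((9 - 225) - 34) = -26*(-216 - 34) = -26*(-250) = 6500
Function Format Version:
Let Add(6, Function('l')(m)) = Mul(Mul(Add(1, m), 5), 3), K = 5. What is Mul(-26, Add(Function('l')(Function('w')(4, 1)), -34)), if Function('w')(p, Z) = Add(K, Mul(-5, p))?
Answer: 6500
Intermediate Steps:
Function('w')(p, Z) = Add(5, Mul(-5, p))
Function('l')(m) = Add(9, Mul(15, m)) (Function('l')(m) = Add(-6, Mul(Mul(Add(1, m), 5), 3)) = Add(-6, Mul(Add(5, Mul(5, m)), 3)) = Add(-6, Add(15, Mul(15, m))) = Add(9, Mul(15, m)))
Mul(-26, Add(Function('l')(Function('w')(4, 1)), -34)) = Mul(-26, Add(Add(9, Mul(15, Add(5, Mul(-5, 4)))), -34)) = Mul(-26, Add(Add(9, Mul(15, Add(5, -20))), -34)) = Mul(-26, Add(Add(9, Mul(15, -15)), -34)) = Mul(-26, Add(Add(9, -225), -34)) = Mul(-26, Add(-216, -34)) = Mul(-26, -250) = 6500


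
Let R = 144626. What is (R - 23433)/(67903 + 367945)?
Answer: 121193/435848 ≈ 0.27806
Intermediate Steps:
(R - 23433)/(67903 + 367945) = (144626 - 23433)/(67903 + 367945) = 121193/435848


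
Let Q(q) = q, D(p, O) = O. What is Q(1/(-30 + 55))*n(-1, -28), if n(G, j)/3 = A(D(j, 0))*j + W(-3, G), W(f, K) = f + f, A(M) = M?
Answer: -18/25 ≈ -0.72000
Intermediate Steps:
W(f, K) = 2*f
n(G, j) = -18 (n(G, j) = 3*(0*j + 2*(-3)) = 3*(0 - 6) = 3*(-6) = -18)
Q(1/(-30 + 55))*n(-1, -28) = -18/(-30 + 55) = -18/25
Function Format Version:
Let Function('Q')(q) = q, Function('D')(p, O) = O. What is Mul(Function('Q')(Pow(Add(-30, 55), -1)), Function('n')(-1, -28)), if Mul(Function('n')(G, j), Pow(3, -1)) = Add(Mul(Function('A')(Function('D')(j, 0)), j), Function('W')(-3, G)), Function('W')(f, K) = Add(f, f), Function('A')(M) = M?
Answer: Rational(-18, 25) ≈ -0.72000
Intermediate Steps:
Function('W')(f, K) = Mul(2, f)
Function('n')(G, j) = -18 (Function('n')(G, j) = Mul(3, Add(Mul(0, j), Mul(2, -3))) = Mul(3, Add(0, -6)) = Mul(3, -6) = -18)
Mul(Function('Q')(Pow(Add(-30, 55), -1)), Function('n')(-1, -28)) = Mul(Pow(Add(-30, 55), -1), -18) = Mul(Pow(25, -1), -18) = Mul(Rational(1, 25), -18) = Rational(-18, 25)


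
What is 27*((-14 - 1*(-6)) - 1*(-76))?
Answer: 1836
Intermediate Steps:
27*((-14 - 1*(-6)) - 1*(-76)) = 27*((-14 + 6) + 76) = 27*(-8 + 76) = 27*68 = 1836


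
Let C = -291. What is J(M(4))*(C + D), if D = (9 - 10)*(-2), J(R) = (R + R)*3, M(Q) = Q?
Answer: -6936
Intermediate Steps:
J(R) = 6*R (J(R) = (2*R)*3 = 6*R)
D = 2 (D = -1*(-2) = 2)
J(M(4))*(C + D) = (6*4)*(-291 + 2) = 24*(-289) = -6936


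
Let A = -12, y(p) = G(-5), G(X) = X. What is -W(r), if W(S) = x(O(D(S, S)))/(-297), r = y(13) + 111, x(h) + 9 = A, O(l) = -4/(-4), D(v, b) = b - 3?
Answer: -7/99 ≈ -0.070707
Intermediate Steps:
y(p) = -5
D(v, b) = -3 + b
O(l) = 1 (O(l) = -4*(-¼) = 1)
x(h) = -21 (x(h) = -9 - 12 = -21)
r = 106 (r = -5 + 111 = 106)
W(S) = 7/99 (W(S) = -21/(-297) = -21*(-1/297) = 7/99)
-W(r) = -1*7/99 = -7/99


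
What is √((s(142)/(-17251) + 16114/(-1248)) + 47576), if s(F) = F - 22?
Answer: √2038266765928497/207012 ≈ 218.09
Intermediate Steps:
s(F) = -22 + F
√((s(142)/(-17251) + 16114/(-1248)) + 47576) = √(((-22 + 142)/(-17251) + 16114/(-1248)) + 47576) = √((120*(-1/17251) + 16114*(-1/1248)) + 47576) = √((-120/17251 - 8057/624) + 47576) = √(-10697399/828048 + 47576) = √(39384514249/828048) = √2038266765928497/207012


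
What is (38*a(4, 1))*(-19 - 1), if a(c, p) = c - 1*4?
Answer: 0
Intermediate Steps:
a(c, p) = -4 + c (a(c, p) = c - 4 = -4 + c)
(38*a(4, 1))*(-19 - 1) = (38*(-4 + 4))*(-19 - 1) = (38*0)*(-20) = 0*(-20) = 0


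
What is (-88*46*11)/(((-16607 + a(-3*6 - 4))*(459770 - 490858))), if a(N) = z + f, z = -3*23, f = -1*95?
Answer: -2783/32586053 ≈ -8.5405e-5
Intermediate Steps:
f = -95
z = -69
a(N) = -164 (a(N) = -69 - 95 = -164)
(-88*46*11)/(((-16607 + a(-3*6 - 4))*(459770 - 490858))) = (-88*46*11)/(((-16607 - 164)*(459770 - 490858))) = (-4048*11)/((-16771*(-31088))) = -44528/521376848 = -44528*1/521376848 = -2783/32586053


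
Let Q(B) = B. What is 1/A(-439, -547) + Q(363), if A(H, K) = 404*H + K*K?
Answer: 44232640/121853 ≈ 363.00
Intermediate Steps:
A(H, K) = K² + 404*H (A(H, K) = 404*H + K² = K² + 404*H)
1/A(-439, -547) + Q(363) = 1/((-547)² + 404*(-439)) + 363 = 1/(299209 - 177356) + 363 = 1/121853 + 363 = 44232640/121853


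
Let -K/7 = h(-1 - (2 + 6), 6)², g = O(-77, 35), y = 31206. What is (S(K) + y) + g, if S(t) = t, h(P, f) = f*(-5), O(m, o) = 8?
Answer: 24914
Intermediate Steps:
h(P, f) = -5*f
g = 8
K = -6300 (K = -7*(-5*6)² = -7*(-30)² = -7*900 = -6300)
(S(K) + y) + g = (-6300 + 31206) + 8 = 24906 + 8 = 24914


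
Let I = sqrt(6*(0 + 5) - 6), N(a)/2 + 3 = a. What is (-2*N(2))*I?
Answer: 8*sqrt(6) ≈ 19.596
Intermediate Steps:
N(a) = -6 + 2*a
I = 2*sqrt(6) (I = sqrt(6*5 - 6) = sqrt(30 - 6) = sqrt(24) = 2*sqrt(6) ≈ 4.8990)
(-2*N(2))*I = (-2*(-6 + 2*2))*(2*sqrt(6)) = (-2*(-6 + 4))*(2*sqrt(6)) = (-2*(-2))*(2*sqrt(6)) = 4*(2*sqrt(6)) = 8*sqrt(6)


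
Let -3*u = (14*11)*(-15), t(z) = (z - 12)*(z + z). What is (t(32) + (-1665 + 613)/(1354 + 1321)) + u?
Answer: 5482698/2675 ≈ 2049.6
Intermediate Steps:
t(z) = 2*z*(-12 + z) (t(z) = (-12 + z)*(2*z) = 2*z*(-12 + z))
u = 770 (u = -14*11*(-15)/3 = -154*(-15)/3 = -⅓*(-2310) = 770)
(t(32) + (-1665 + 613)/(1354 + 1321)) + u = (2*32*(-12 + 32) + (-1665 + 613)/(1354 + 1321)) + 770 = (2*32*20 - 1052/2675) + 770 = (1280 - 1052*1/2675) + 770 = (1280 - 1052/2675) + 770 = 3422948/2675 + 770 = 5482698/2675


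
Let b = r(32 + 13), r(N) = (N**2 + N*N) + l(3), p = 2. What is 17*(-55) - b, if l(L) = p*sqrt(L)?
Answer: -4985 - 2*sqrt(3) ≈ -4988.5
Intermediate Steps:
l(L) = 2*sqrt(L)
r(N) = 2*sqrt(3) + 2*N**2 (r(N) = (N**2 + N*N) + 2*sqrt(3) = (N**2 + N**2) + 2*sqrt(3) = 2*N**2 + 2*sqrt(3) = 2*sqrt(3) + 2*N**2)
b = 4050 + 2*sqrt(3) (b = 2*sqrt(3) + 2*(32 + 13)**2 = 2*sqrt(3) + 2*45**2 = 2*sqrt(3) + 2*2025 = 2*sqrt(3) + 4050 = 4050 + 2*sqrt(3) ≈ 4053.5)
17*(-55) - b = 17*(-55) - (4050 + 2*sqrt(3)) = -935 + (-4050 - 2*sqrt(3)) = -4985 - 2*sqrt(3)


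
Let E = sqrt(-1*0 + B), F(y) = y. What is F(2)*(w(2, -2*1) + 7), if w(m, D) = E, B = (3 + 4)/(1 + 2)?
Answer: 14 + 2*sqrt(21)/3 ≈ 17.055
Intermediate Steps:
B = 7/3 ≈ 2.3333
E = sqrt(21)/3 (E = sqrt(-1*0 + 7/3) = sqrt(0 + 7/3) = sqrt(7/3) = sqrt(21)/3 ≈ 1.5275)
w(m, D) = sqrt(21)/3
F(2)*(w(2, -2*1) + 7) = 2*(sqrt(21)/3 + 7) = 2*(7 + sqrt(21)/3) = 14 + 2*sqrt(21)/3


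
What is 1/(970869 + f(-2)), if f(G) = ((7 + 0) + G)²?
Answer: 1/970894 ≈ 1.0300e-6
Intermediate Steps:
f(G) = (7 + G)²
1/(970869 + f(-2)) = 1/(970869 + (7 - 2)²) = 1/(970869 + 5²) = 1/(970869 + 25) = 1/970894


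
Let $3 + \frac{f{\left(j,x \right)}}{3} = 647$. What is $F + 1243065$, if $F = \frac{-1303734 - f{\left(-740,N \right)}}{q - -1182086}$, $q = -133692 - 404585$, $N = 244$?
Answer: $\frac{266765042973}{214603} \approx 1.2431 \cdot 10^{6}$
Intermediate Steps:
$f{\left(j,x \right)} = 1932$ ($f{\left(j,x \right)} = -9 + 3 \cdot 647 = -9 + 1941 = 1932$)
$q = -538277$
$F = - \frac{435222}{214603}$ ($F = \frac{-1303734 - 1932}{-538277 - -1182086} = \frac{-1303734 - 1932}{-538277 + 1182086} = - \frac{1305666}{643809} = \left(-1305666\right) \frac{1}{643809} = - \frac{435222}{214603} \approx -2.028$)
$F + 1243065 = - \frac{435222}{214603} + 1243065 = \frac{266765042973}{214603}$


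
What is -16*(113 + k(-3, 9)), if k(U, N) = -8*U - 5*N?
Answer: -1472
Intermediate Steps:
-16*(113 + k(-3, 9)) = -16*(113 + (-8*(-3) - 5*9)) = -16*(113 + (24 - 45)) = -16*(113 - 21) = -16*92 = -1472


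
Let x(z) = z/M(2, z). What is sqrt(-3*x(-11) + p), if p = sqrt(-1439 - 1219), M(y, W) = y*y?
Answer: sqrt(33 + 4*I*sqrt(2658))/2 ≈ 5.4983 + 4.6884*I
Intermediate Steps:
M(y, W) = y**2
x(z) = z/4 (x(z) = z/(2**2) = z/4)
p = I*sqrt(2658) (p = sqrt(-2658) = I*sqrt(2658) ≈ 51.556*I)
sqrt(-3*x(-11) + p) = sqrt(-3*(-11)/4 + I*sqrt(2658)) = sqrt(-3*(-11/4) + I*sqrt(2658)) = sqrt(33/4 + I*sqrt(2658))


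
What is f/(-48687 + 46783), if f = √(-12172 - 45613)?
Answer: -I*√57785/1904 ≈ -0.12625*I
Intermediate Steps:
f = I*√57785 (f = √(-57785) = I*√57785 ≈ 240.39*I)
f/(-48687 + 46783) = (I*√57785)/(-48687 + 46783) = (I*√57785)/(-1904) = (I*√57785)*(-1/1904) = -I*√57785/1904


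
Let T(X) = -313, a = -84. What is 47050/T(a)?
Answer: -47050/313 ≈ -150.32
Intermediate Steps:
47050/T(a) = 47050/(-313) = 47050*(-1/313) = -47050/313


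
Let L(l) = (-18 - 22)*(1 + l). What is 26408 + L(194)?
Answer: 18608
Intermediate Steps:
L(l) = -40 - 40*l (L(l) = -40*(1 + l) = -40 - 40*l)
26408 + L(194) = 26408 + (-40 - 40*194) = 26408 + (-40 - 7760) = 26408 - 7800 = 18608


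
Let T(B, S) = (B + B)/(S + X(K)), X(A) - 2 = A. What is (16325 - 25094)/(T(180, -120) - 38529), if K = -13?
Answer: 382913/1682553 ≈ 0.22758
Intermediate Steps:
X(A) = 2 + A
T(B, S) = 2*B/(-11 + S) (T(B, S) = (B + B)/(S + (2 - 13)) = (2*B)/(S - 11) = (2*B)/(-11 + S) = 2*B/(-11 + S))
(16325 - 25094)/(T(180, -120) - 38529) = (16325 - 25094)/(2*180/(-11 - 120) - 38529) = -8769/(2*180/(-131) - 38529) = -8769/(2*180*(-1/131) - 38529) = -8769/(-360/131 - 38529) = -8769/(-5047659/131) = -8769*(-131/5047659) = 382913/1682553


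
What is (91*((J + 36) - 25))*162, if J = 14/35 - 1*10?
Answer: 103194/5 ≈ 20639.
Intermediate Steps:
J = -48/5 (J = 14*(1/35) - 10 = ⅖ - 10 = -48/5 ≈ -9.6000)
(91*((J + 36) - 25))*162 = (91*((-48/5 + 36) - 25))*162 = (91*(132/5 - 25))*162 = (91*(7/5))*162 = (637/5)*162 = 103194/5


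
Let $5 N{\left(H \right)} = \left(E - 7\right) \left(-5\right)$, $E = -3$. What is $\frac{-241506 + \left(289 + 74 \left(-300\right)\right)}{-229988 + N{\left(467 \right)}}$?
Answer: $\frac{37631}{32854} \approx 1.1454$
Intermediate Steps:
$N{\left(H \right)} = 10$ ($N{\left(H \right)} = \frac{\left(-3 - 7\right) \left(-5\right)}{5} = \frac{\left(-10\right) \left(-5\right)}{5} = \frac{1}{5} \cdot 50 = 10$)
$\frac{-241506 + \left(289 + 74 \left(-300\right)\right)}{-229988 + N{\left(467 \right)}} = \frac{-241506 + \left(289 + 74 \left(-300\right)\right)}{-229988 + 10} = \frac{-241506 + \left(289 - 22200\right)}{-229978} = \left(-241506 - 21911\right) \left(- \frac{1}{229978}\right) = \left(-263417\right) \left(- \frac{1}{229978}\right) = \frac{37631}{32854}$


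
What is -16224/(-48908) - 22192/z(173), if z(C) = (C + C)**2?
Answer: 53556628/365941883 ≈ 0.14635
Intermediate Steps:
z(C) = 4*C**2 (z(C) = (2*C)**2 = 4*C**2)
-16224/(-48908) - 22192/z(173) = -16224/(-48908) - 22192/(4*173**2) = -16224*(-1/48908) - 22192/(4*29929) = 4056/12227 - 22192/119716 = 4056/12227 - 22192*1/119716 = 4056/12227 - 5548/29929 = 53556628/365941883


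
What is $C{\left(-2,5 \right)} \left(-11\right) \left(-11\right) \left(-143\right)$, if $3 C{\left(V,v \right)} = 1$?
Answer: $- \frac{17303}{3} \approx -5767.7$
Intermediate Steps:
$C{\left(V,v \right)} = \frac{1}{3}$ ($C{\left(V,v \right)} = \frac{1}{3} \cdot 1 = \frac{1}{3}$)
$C{\left(-2,5 \right)} \left(-11\right) \left(-11\right) \left(-143\right) = \frac{\left(-11\right) \left(-11\right) \left(-143\right)}{3} = \frac{121 \left(-143\right)}{3} = \frac{1}{3} \left(-17303\right) = - \frac{17303}{3}$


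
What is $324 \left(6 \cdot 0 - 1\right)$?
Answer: $-324$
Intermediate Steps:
$324 \left(6 \cdot 0 - 1\right) = 324 \left(0 - 1\right) = 324 \left(-1\right) = -324$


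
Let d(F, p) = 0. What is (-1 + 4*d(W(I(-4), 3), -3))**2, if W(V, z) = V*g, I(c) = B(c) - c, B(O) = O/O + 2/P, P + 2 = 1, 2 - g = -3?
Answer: 1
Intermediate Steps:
g = 5 (g = 2 - 1*(-3) = 2 + 3 = 5)
P = -1 (P = -2 + 1 = -1)
B(O) = -1 (B(O) = O/O + 2/(-1) = 1 + 2*(-1) = 1 - 2 = -1)
I(c) = -1 - c
W(V, z) = 5*V (W(V, z) = V*5 = 5*V)
(-1 + 4*d(W(I(-4), 3), -3))**2 = (-1 + 4*0)**2 = (-1 + 0)**2 = (-1)**2 = 1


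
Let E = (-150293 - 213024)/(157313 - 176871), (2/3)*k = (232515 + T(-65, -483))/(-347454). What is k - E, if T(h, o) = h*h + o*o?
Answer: -46675061897/2265168444 ≈ -20.606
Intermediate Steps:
T(h, o) = h² + o²
k = -470029/231636 (k = 3*((232515 + ((-65)² + (-483)²))/(-347454))/2 = 3*((232515 + (4225 + 233289))*(-1/347454))/2 = 3*((232515 + 237514)*(-1/347454))/2 = 3*(470029*(-1/347454))/2 = (3/2)*(-470029/347454) = -470029/231636 ≈ -2.0292)
E = 363317/19558 (E = -363317/(-19558) = -363317*(-1/19558) = 363317/19558 ≈ 18.576)
k - E = -470029/231636 - 1*363317/19558 = -470029/231636 - 363317/19558 = -46675061897/2265168444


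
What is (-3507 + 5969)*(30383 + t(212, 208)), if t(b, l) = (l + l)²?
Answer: 500866818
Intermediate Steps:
t(b, l) = 4*l² (t(b, l) = (2*l)² = 4*l²)
(-3507 + 5969)*(30383 + t(212, 208)) = (-3507 + 5969)*(30383 + 4*208²) = 2462*(30383 + 4*43264) = 2462*(30383 + 173056) = 2462*203439 = 500866818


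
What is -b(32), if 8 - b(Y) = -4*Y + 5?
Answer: -131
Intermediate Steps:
b(Y) = 3 + 4*Y (b(Y) = 8 - (-4*Y + 5) = 8 - (5 - 4*Y) = 8 + (-5 + 4*Y) = 3 + 4*Y)
-b(32) = -(3 + 4*32) = -(3 + 128) = -1*131 = -131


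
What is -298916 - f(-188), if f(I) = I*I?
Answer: -334260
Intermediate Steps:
f(I) = I²
-298916 - f(-188) = -298916 - 1*(-188)² = -298916 - 1*35344 = -298916 - 35344 = -334260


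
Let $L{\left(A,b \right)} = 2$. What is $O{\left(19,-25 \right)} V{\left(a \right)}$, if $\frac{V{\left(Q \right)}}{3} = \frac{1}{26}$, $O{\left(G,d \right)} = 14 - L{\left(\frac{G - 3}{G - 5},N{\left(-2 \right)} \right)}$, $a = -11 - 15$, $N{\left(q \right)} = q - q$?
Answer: $\frac{18}{13} \approx 1.3846$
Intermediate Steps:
$N{\left(q \right)} = 0$
$a = -26$ ($a = -11 - 15 = -26$)
$O{\left(G,d \right)} = 12$ ($O{\left(G,d \right)} = 14 - 2 = 12$)
$V{\left(Q \right)} = \frac{3}{26}$
$O{\left(19,-25 \right)} V{\left(a \right)} = 12 \cdot \frac{3}{26} = \frac{18}{13}$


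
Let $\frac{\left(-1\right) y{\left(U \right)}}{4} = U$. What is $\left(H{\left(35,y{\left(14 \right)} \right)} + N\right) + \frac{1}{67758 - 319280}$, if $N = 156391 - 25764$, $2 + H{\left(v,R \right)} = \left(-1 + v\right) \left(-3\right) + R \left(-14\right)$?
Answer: $\frac{33026599253}{251522} \approx 1.3131 \cdot 10^{5}$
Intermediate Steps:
$y{\left(U \right)} = - 4 U$
$H{\left(v,R \right)} = 1 - 14 R - 3 v$ ($H{\left(v,R \right)} = -2 + \left(\left(-1 + v\right) \left(-3\right) + R \left(-14\right)\right) = -2 - \left(-3 + 3 v + 14 R\right) = 1 - 14 R - 3 v$)
$N = 130627$ ($N = 156391 - 25764 = 130627$)
$\left(H{\left(35,y{\left(14 \right)} \right)} + N\right) + \frac{1}{67758 - 319280} = \left(\left(1 - 14 \left(\left(-4\right) 14\right) - 105\right) + 130627\right) + \frac{1}{67758 - 319280} = \left(\left(1 - -784 - 105\right) + 130627\right) + \frac{1}{-251522} = \left(\left(1 + 784 - 105\right) + 130627\right) - \frac{1}{251522} = \left(680 + 130627\right) - \frac{1}{251522} = 131307 - \frac{1}{251522} = \frac{33026599253}{251522}$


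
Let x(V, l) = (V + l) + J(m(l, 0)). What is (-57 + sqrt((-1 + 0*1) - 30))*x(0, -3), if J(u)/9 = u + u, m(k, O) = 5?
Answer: -4959 + 87*I*sqrt(31) ≈ -4959.0 + 484.4*I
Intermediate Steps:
J(u) = 18*u (J(u) = 9*(u + u) = 9*(2*u) = 18*u)
x(V, l) = 90 + V + l (x(V, l) = (V + l) + 18*5 = (V + l) + 90 = 90 + V + l)
(-57 + sqrt((-1 + 0*1) - 30))*x(0, -3) = (-57 + sqrt((-1 + 0*1) - 30))*(90 + 0 - 3) = (-57 + sqrt((-1 + 0) - 30))*87 = (-57 + sqrt(-1 - 30))*87 = (-57 + sqrt(-31))*87 = (-57 + I*sqrt(31))*87 = -4959 + 87*I*sqrt(31)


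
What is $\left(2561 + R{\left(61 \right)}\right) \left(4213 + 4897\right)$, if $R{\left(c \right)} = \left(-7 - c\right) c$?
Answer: $-14457570$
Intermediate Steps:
$R{\left(c \right)} = c \left(-7 - c\right)$
$\left(2561 + R{\left(61 \right)}\right) \left(4213 + 4897\right) = \left(2561 - 61 \left(7 + 61\right)\right) \left(4213 + 4897\right) = \left(2561 - 61 \cdot 68\right) 9110 = \left(2561 - 4148\right) 9110 = \left(-1587\right) 9110 = -14457570$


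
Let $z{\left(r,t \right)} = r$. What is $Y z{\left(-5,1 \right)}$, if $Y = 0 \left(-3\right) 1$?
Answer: $0$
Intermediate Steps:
$Y = 0$ ($Y = 0 \cdot 1 = 0$)
$Y z{\left(-5,1 \right)} = 0 \left(-5\right) = 0$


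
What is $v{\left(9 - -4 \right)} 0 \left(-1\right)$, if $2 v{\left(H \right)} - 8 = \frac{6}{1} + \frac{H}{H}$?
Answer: $0$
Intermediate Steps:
$v{\left(H \right)} = \frac{15}{2}$ ($v{\left(H \right)} = 4 + \frac{\frac{6}{1} + \frac{H}{H}}{2} = 4 + \frac{6 \cdot 1 + 1}{2} = 4 + \frac{6 + 1}{2} = 4 + \frac{1}{2} \cdot 7 = 4 + \frac{7}{2} = \frac{15}{2}$)
$v{\left(9 - -4 \right)} 0 \left(-1\right) = \frac{15 \cdot 0 \left(-1\right)}{2} = \frac{15}{2} \cdot 0 = 0$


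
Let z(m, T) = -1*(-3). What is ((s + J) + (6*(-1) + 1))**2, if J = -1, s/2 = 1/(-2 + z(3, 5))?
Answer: 16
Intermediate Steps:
z(m, T) = 3
s = 2 (s = 2/(-2 + 3) = 2/1 = 2*1 = 2)
((s + J) + (6*(-1) + 1))**2 = ((2 - 1) + (6*(-1) + 1))**2 = (1 + (-6 + 1))**2 = (1 - 5)**2 = (-4)**2 = 16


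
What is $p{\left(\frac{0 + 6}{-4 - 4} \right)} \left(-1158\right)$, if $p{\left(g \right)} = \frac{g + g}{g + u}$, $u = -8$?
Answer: $- \frac{6948}{35} \approx -198.51$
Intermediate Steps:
$p{\left(g \right)} = \frac{2 g}{-8 + g}$ ($p{\left(g \right)} = \frac{g + g}{g - 8} = \frac{2 g}{-8 + g}$)
$p{\left(\frac{0 + 6}{-4 - 4} \right)} \left(-1158\right) = \frac{2 \frac{0 + 6}{-4 - 4}}{-8 + \frac{0 + 6}{-4 - 4}} \left(-1158\right) = \frac{2 \frac{6}{-8}}{-8 + \frac{6}{-8}} \left(-1158\right) = \frac{2 \cdot 6 \left(- \frac{1}{8}\right)}{-8 + 6 \left(- \frac{1}{8}\right)} \left(-1158\right) = 2 \left(- \frac{3}{4}\right) \frac{1}{-8 - \frac{3}{4}} \left(-1158\right) = 2 \left(- \frac{3}{4}\right) \frac{1}{- \frac{35}{4}} \left(-1158\right) = 2 \left(- \frac{3}{4}\right) \left(- \frac{4}{35}\right) \left(-1158\right) = \frac{6}{35} \left(-1158\right) = - \frac{6948}{35}$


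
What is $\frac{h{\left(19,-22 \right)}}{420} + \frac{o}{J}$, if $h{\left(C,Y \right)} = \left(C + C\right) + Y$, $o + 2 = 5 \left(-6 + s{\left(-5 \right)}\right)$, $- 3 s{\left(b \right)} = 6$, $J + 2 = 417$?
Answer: $- \frac{110}{1743} \approx -0.06311$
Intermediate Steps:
$J = 415$ ($J = -2 + 417 = 415$)
$s{\left(b \right)} = -2$ ($s{\left(b \right)} = \left(- \frac{1}{3}\right) 6 = -2$)
$o = -42$ ($o = -2 + 5 \left(-6 - 2\right) = -2 + 5 \left(-8\right) = -2 - 40 = -42$)
$h{\left(C,Y \right)} = Y + 2 C$ ($h{\left(C,Y \right)} = 2 C + Y = Y + 2 C$)
$\frac{h{\left(19,-22 \right)}}{420} + \frac{o}{J} = \frac{-22 + 2 \cdot 19}{420} - \frac{42}{415} = \left(-22 + 38\right) \frac{1}{420} - \frac{42}{415} = 16 \cdot \frac{1}{420} - \frac{42}{415} = \frac{4}{105} - \frac{42}{415} = - \frac{110}{1743}$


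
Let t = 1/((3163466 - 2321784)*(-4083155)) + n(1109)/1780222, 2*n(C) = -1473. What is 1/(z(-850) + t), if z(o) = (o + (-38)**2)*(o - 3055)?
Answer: -6118121110154609620/14191410186012470694175537 ≈ -4.3111e-7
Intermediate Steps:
z(o) = (-3055 + o)*(1444 + o) (z(o) = (o + 1444)*(-3055 + o) = (1444 + o)*(-3055 + o) = (-3055 + o)*(1444 + o))
n(C) = -1473/2 (n(C) = (1/2)*(-1473) = -1473/2)
t = -2531142857912137/6118121110154609620 (t = 1/((3163466 - 2321784)*(-4083155)) - 1473/2/1780222 = -1/4083155/841682 - 1473/2*1/1780222 = (1/841682)*(-1/4083155) - 1473/3560444 = -1/3436718066710 - 1473/3560444 = -2531142857912137/6118121110154609620 ≈ -0.00041371)
1/(z(-850) + t) = 1/((-4411420 + (-850)**2 - 1611*(-850)) - 2531142857912137/6118121110154609620) = 1/((-4411420 + 722500 + 1369350) - 2531142857912137/6118121110154609620) = 1/(-2319570 - 2531142857912137/6118121110154609620) = 1/(-14191410186012470694175537/6118121110154609620) = -6118121110154609620/14191410186012470694175537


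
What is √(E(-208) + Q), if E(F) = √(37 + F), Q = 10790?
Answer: √(10790 + 3*I*√19) ≈ 103.88 + 0.0629*I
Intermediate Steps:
√(E(-208) + Q) = √(√(37 - 208) + 10790) = √(√(-171) + 10790) = √(3*I*√19 + 10790) = √(10790 + 3*I*√19)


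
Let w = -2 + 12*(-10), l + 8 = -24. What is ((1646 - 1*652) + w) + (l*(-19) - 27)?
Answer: 1453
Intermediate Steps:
l = -32 (l = -8 - 24 = -32)
w = -122 (w = -2 - 120 = -122)
((1646 - 1*652) + w) + (l*(-19) - 27) = ((1646 - 1*652) - 122) + (-32*(-19) - 27) = ((1646 - 652) - 122) + (608 - 27) = (994 - 122) + 581 = 872 + 581 = 1453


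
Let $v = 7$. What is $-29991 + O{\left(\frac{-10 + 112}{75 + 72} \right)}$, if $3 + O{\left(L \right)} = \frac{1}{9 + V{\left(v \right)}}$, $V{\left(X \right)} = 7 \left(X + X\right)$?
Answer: $- \frac{3209357}{107} \approx -29994.0$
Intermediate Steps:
$V{\left(X \right)} = 14 X$ ($V{\left(X \right)} = 7 \cdot 2 X = 14 X$)
$O{\left(L \right)} = - \frac{320}{107}$ ($O{\left(L \right)} = -3 + \frac{1}{9 + 14 \cdot 7} = -3 + \frac{1}{9 + 98} = -3 + \frac{1}{107} = - \frac{320}{107}$)
$-29991 + O{\left(\frac{-10 + 112}{75 + 72} \right)} = -29991 - \frac{320}{107} = - \frac{3209357}{107}$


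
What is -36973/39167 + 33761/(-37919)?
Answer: -389185182/212167639 ≈ -1.8343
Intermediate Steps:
-36973/39167 + 33761/(-37919) = -36973*1/39167 + 33761*(-1/37919) = -36973/39167 - 4823/5417 = -389185182/212167639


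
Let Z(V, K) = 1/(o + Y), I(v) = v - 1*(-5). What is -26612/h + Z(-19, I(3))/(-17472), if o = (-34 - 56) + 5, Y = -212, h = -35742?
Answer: 469709525/630856512 ≈ 0.74456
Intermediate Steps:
I(v) = 5 + v (I(v) = v + 5 = 5 + v)
o = -85 (o = -90 + 5 = -85)
Z(V, K) = -1/297 (Z(V, K) = 1/(-85 - 212) = 1/(-297) = -1/297)
-26612/h + Z(-19, I(3))/(-17472) = -26612/(-35742) - 1/297/(-17472) = -26612*(-1/35742) - 1/297*(-1/17472) = 13306/17871 + 1/5189184 = 469709525/630856512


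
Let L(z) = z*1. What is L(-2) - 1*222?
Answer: -224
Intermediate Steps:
L(z) = z
L(-2) - 1*222 = -2 - 1*222 = -2 - 222 = -224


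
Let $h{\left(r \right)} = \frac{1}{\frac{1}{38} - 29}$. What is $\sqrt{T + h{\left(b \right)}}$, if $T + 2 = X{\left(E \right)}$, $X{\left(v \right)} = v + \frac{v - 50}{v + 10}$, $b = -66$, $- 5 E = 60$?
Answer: $\frac{\sqrt{20565579}}{1101} \approx 4.1189$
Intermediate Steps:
$E = -12$ ($E = \left(- \frac{1}{5}\right) 60 = -12$)
$h{\left(r \right)} = - \frac{38}{1101}$ ($h{\left(r \right)} = \frac{1}{\frac{1}{38} - 29} = \frac{1}{- \frac{1101}{38}} = - \frac{38}{1101}$)
$X{\left(v \right)} = v + \frac{-50 + v}{10 + v}$
$T = 17$ ($T = -2 + \frac{-50 + \left(-12\right)^{2} + 11 \left(-12\right)}{10 - 12} = -2 + \frac{-50 + 144 - 132}{-2} = -2 - -19 = -2 + 19 = 17$)
$\sqrt{T + h{\left(b \right)}} = \sqrt{17 - \frac{38}{1101}} = \sqrt{\frac{18679}{1101}} = \frac{\sqrt{20565579}}{1101}$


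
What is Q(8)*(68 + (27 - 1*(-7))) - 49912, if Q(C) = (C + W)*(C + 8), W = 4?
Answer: -30328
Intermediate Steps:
Q(C) = (4 + C)*(8 + C) (Q(C) = (C + 4)*(C + 8) = (4 + C)*(8 + C))
Q(8)*(68 + (27 - 1*(-7))) - 49912 = (32 + 8**2 + 12*8)*(68 + (27 - 1*(-7))) - 49912 = (32 + 64 + 96)*(68 + (27 + 7)) - 49912 = 192*(68 + 34) - 49912 = 192*102 - 49912 = 19584 - 49912 = -30328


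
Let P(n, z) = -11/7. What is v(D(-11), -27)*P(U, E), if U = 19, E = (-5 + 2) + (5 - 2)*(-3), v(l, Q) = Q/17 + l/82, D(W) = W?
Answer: 3773/1394 ≈ 2.7066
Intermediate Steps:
v(l, Q) = Q/17 + l/82 (v(l, Q) = Q*(1/17) + l*(1/82) = Q/17 + l/82)
E = -12 (E = -3 + 3*(-3) = -3 - 9 = -12)
P(n, z) = -11/7 (P(n, z) = -11*1/7 = -11/7)
v(D(-11), -27)*P(U, E) = ((1/17)*(-27) + (1/82)*(-11))*(-11/7) = (-27/17 - 11/82)*(-11/7) = -2401/1394*(-11/7) = 3773/1394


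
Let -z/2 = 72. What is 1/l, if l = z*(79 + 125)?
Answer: -1/29376 ≈ -3.4041e-5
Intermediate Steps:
z = -144 (z = -2*72 = -144)
l = -29376 (l = -144*(79 + 125) = -144*204 = -29376)
1/l = 1/(-29376) = -1/29376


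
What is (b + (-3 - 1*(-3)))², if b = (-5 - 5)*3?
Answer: 900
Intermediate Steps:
b = -30 (b = -10*3 = -30)
(b + (-3 - 1*(-3)))² = (-30 + (-3 - 1*(-3)))² = (-30 + (-3 + 3))² = (-30 + 0)² = (-30)² = 900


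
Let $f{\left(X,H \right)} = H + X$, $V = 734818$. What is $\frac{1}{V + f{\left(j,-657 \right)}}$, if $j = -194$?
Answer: $\frac{1}{733967} \approx 1.3625 \cdot 10^{-6}$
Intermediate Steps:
$\frac{1}{V + f{\left(j,-657 \right)}} = \frac{1}{734818 - 851} = \frac{1}{733967}$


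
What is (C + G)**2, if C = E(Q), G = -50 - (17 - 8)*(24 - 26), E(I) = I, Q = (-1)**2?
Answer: 961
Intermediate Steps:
Q = 1
G = -32 (G = -50 - 9*(-2) = -50 - 1*(-18) = -50 + 18 = -32)
C = 1
(C + G)**2 = (1 - 32)**2 = (-31)**2 = 961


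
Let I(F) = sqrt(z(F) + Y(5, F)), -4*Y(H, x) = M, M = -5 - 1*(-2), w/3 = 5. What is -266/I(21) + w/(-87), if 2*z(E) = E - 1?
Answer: -5/29 - 532*sqrt(43)/43 ≈ -81.302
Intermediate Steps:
w = 15 (w = 3*5 = 15)
M = -3 (M = -5 + 2 = -3)
Y(H, x) = 3/4 (Y(H, x) = -1/4*(-3) = 3/4)
z(E) = -1/2 + E/2 (z(E) = (E - 1)/2 = (-1 + E)/2 = -1/2 + E/2)
I(F) = sqrt(1/4 + F/2) (I(F) = sqrt((-1/2 + F/2) + 3/4) = sqrt(1/4 + F/2))
-266/I(21) + w/(-87) = -266*2/sqrt(1 + 2*21) + 15/(-87) = -266*2/sqrt(1 + 42) + 15*(-1/87) = -266*2*sqrt(43)/43 - 5/29 = -532*sqrt(43)/43 - 5/29 = -5/29 - 532*sqrt(43)/43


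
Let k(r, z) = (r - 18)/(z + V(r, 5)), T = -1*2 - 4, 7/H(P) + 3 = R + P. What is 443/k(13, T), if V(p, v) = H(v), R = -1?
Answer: -443/5 ≈ -88.600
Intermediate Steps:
H(P) = 7/(-4 + P) (H(P) = 7/(-3 + (-1 + P)) = 7/(-4 + P))
T = -6 (T = -2 - 4 = -6)
V(p, v) = 7/(-4 + v)
k(r, z) = (-18 + r)/(7 + z) (k(r, z) = (r - 18)/(z + 7/(-4 + 5)) = (-18 + r)/(z + 7/1) = (-18 + r)/(z + 7*1) = (-18 + r)/(z + 7) = (-18 + r)/(7 + z))
443/k(13, T) = 443/(((-18 + 13)/(7 - 6))) = 443/((-5/1)) = 443/((1*(-5))) = 443/(-5) = 443*(-⅕) = -443/5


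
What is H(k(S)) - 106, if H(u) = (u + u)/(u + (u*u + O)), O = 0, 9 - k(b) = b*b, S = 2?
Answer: -317/3 ≈ -105.67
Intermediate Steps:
k(b) = 9 - b**2 (k(b) = 9 - b*b = 9 - b**2)
H(u) = 2*u/(u + u**2) (H(u) = (u + u)/(u + (u*u + 0)) = (2*u)/(u + (u**2 + 0)) = (2*u)/(u + u**2) = 2*u/(u + u**2))
H(k(S)) - 106 = 2/(1 + (9 - 1*2**2)) - 106 = 2/(1 + (9 - 1*4)) - 106 = 2/(1 + (9 - 4)) - 106 = 2/(1 + 5) - 106 = 2/6 - 106 = 2*(1/6) - 106 = 1/3 - 106 = -317/3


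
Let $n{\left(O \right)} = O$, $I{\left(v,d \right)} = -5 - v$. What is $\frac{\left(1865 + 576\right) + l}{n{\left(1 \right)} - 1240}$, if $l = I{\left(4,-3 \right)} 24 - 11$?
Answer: $- \frac{738}{413} \approx -1.7869$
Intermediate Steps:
$l = -227$ ($l = \left(-5 - 4\right) 24 - 11 = \left(-9\right) 24 - 11 = -216 - 11 = -227$)
$\frac{\left(1865 + 576\right) + l}{n{\left(1 \right)} - 1240} = \frac{\left(1865 + 576\right) - 227}{1 - 1240} = \frac{2441 - 227}{-1239} = 2214 \left(- \frac{1}{1239}\right) = - \frac{738}{413}$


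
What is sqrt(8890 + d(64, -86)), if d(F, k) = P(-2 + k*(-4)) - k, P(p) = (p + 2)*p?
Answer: 4*sqrt(7914) ≈ 355.84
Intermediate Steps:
P(p) = p*(2 + p) (P(p) = (2 + p)*p = p*(2 + p))
d(F, k) = -k - 4*k*(-2 - 4*k) (d(F, k) = (-2 + k*(-4))*(2 + (-2 + k*(-4))) - k = (-2 - 4*k)*(2 + (-2 - 4*k)) - k = (-2 - 4*k)*(-4*k) - k = -4*k*(-2 - 4*k) - k = -k - 4*k*(-2 - 4*k))
sqrt(8890 + d(64, -86)) = sqrt(8890 - 86*(7 + 16*(-86))) = sqrt(8890 - 86*(7 - 1376)) = sqrt(8890 - 86*(-1369)) = sqrt(8890 + 117734) = sqrt(126624) = 4*sqrt(7914)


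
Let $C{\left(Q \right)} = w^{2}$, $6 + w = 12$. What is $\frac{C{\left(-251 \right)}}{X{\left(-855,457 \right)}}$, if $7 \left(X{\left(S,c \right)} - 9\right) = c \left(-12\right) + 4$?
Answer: $- \frac{252}{5417} \approx -0.04652$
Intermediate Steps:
$w = 6$ ($w = -6 + 12 = 6$)
$X{\left(S,c \right)} = \frac{67}{7} - \frac{12 c}{7}$ ($X{\left(S,c \right)} = 9 + \frac{c \left(-12\right) + 4}{7} = 9 + \frac{- 12 c + 4}{7} = 9 + \frac{4 - 12 c}{7} = 9 - \left(- \frac{4}{7} + \frac{12 c}{7}\right) = \frac{67}{7} - \frac{12 c}{7}$)
$C{\left(Q \right)} = 36$ ($C{\left(Q \right)} = 6^{2} = 36$)
$\frac{C{\left(-251 \right)}}{X{\left(-855,457 \right)}} = \frac{36}{\frac{67}{7} - \frac{5484}{7}} = \frac{36}{- \frac{5417}{7}} = 36 \left(- \frac{7}{5417}\right) = - \frac{252}{5417}$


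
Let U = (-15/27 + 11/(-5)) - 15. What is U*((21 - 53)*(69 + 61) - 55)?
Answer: 224519/3 ≈ 74840.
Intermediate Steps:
U = -799/45 (U = (-15*1/27 + 11*(-⅕)) - 15 = (-5/9 - 11/5) - 15 = -124/45 - 15 = -799/45 ≈ -17.756)
U*((21 - 53)*(69 + 61) - 55) = -799*((21 - 53)*(69 + 61) - 55)/45 = -799*(-32*130 - 55)/45 = -799*(-4160 - 55)/45 = -799/45*(-4215) = 224519/3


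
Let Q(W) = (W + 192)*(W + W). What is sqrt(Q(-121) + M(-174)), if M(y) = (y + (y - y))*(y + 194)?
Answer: I*sqrt(20662) ≈ 143.74*I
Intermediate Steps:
M(y) = y*(194 + y) (M(y) = (y + 0)*(194 + y) = y*(194 + y))
Q(W) = 2*W*(192 + W) (Q(W) = (192 + W)*(2*W) = 2*W*(192 + W))
sqrt(Q(-121) + M(-174)) = sqrt(2*(-121)*(192 - 121) - 174*(194 - 174)) = sqrt(2*(-121)*71 - 174*20) = sqrt(-17182 - 3480) = sqrt(-20662) = I*sqrt(20662)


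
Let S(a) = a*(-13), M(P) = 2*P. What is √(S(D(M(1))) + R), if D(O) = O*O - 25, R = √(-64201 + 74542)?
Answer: √(273 + 3*√1149) ≈ 19.357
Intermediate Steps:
R = 3*√1149 (R = √10341 = 3*√1149 ≈ 101.69)
D(O) = -25 + O² (D(O) = O² - 25 = -25 + O²)
S(a) = -13*a
√(S(D(M(1))) + R) = √(-13*(-25 + (2*1)²) + 3*√1149) = √(-13*(-25 + 2²) + 3*√1149) = √(-13*(-25 + 4) + 3*√1149) = √(-13*(-21) + 3*√1149) = √(273 + 3*√1149)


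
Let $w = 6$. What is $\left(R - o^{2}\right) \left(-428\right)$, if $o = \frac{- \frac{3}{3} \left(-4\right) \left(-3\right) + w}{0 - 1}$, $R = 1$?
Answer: $14980$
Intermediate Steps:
$o = 6$ ($o = \frac{- \frac{3}{3} \left(-4\right) \left(-3\right) + 6}{0 - 1} = \frac{\left(-3\right) \frac{1}{3} \left(-4\right) \left(-3\right) + 6}{-1} = \left(\left(-1\right) \left(-4\right) \left(-3\right) + 6\right) \left(-1\right) = \left(4 \left(-3\right) + 6\right) \left(-1\right) = \left(-12 + 6\right) \left(-1\right) = \left(-6\right) \left(-1\right) = 6$)
$\left(R - o^{2}\right) \left(-428\right) = \left(1 - 6^{2}\right) \left(-428\right) = \left(1 - 36\right) \left(-428\right) = \left(-35\right) \left(-428\right) = 14980$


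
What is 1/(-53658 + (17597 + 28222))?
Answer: -1/7839 ≈ -0.00012757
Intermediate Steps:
1/(-53658 + (17597 + 28222)) = 1/(-53658 + 45819) = 1/(-7839) = -1/7839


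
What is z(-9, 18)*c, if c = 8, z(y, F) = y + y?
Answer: -144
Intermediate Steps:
z(y, F) = 2*y
z(-9, 18)*c = (2*(-9))*8 = -18*8 = -144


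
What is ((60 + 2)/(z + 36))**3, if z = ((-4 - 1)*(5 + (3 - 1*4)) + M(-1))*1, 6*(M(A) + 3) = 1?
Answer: 51478848/493039 ≈ 104.41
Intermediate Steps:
M(A) = -17/6 (M(A) = -3 + (1/6)*1 = -3 + 1/6 = -17/6)
z = -137/6 (z = ((-4 - 1)*(5 + (3 - 1*4)) - 17/6)*1 = (-5*(5 + (3 - 4)) - 17/6)*1 = (-5*(5 - 1) - 17/6)*1 = (-5*4 - 17/6)*1 = (-20 - 17/6)*1 = -137/6*1 = -137/6 ≈ -22.833)
((60 + 2)/(z + 36))**3 = ((60 + 2)/(-137/6 + 36))**3 = (62/(79/6))**3 = (62*(6/79))**3 = (372/79)**3 = 51478848/493039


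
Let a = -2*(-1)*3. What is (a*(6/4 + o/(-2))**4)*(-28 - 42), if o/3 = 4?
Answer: -688905/4 ≈ -1.7223e+5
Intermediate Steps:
o = 12 (o = 3*4 = 12)
a = 6 (a = 2*3 = 6)
(a*(6/4 + o/(-2))**4)*(-28 - 42) = (6*(6/4 + 12/(-2))**4)*(-28 - 42) = (6*(6*(1/4) + 12*(-1/2))**4)*(-70) = (6*(3/2 - 6)**4)*(-70) = (6*(-9/2)**4)*(-70) = (6*(6561/16))*(-70) = (19683/8)*(-70) = -688905/4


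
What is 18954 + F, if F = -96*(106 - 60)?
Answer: 14538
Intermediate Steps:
F = -4416 (F = -96*46 = -4416)
18954 + F = 18954 - 4416 = 14538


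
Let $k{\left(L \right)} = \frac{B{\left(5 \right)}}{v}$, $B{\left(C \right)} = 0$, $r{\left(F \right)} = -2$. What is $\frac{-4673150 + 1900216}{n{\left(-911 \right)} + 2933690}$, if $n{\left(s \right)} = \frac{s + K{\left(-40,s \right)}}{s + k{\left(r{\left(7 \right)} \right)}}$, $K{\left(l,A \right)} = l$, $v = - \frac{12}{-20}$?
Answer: $- \frac{2526142874}{2672592541} \approx -0.9452$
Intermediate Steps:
$v = \frac{3}{5}$ ($v = \left(-12\right) \left(- \frac{1}{20}\right) = \frac{3}{5} \approx 0.6$)
$k{\left(L \right)} = 0$ ($k{\left(L \right)} = \frac{0}{\frac{3}{5}} = 0 \cdot \frac{5}{3} = 0$)
$n{\left(s \right)} = \frac{-40 + s}{s}$ ($n{\left(s \right)} = \frac{s - 40}{s + 0} = \frac{-40 + s}{s}$)
$\frac{-4673150 + 1900216}{n{\left(-911 \right)} + 2933690} = \frac{-4673150 + 1900216}{\frac{-40 - 911}{-911} + 2933690} = - \frac{2772934}{\left(- \frac{1}{911}\right) \left(-951\right) + 2933690} = - \frac{2772934}{\frac{951}{911} + 2933690} = - \frac{2772934}{\frac{2672592541}{911}} = \left(-2772934\right) \frac{911}{2672592541} = - \frac{2526142874}{2672592541}$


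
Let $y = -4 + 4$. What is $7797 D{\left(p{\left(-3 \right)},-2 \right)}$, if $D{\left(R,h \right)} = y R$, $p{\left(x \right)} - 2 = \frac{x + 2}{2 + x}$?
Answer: $0$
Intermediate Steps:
$p{\left(x \right)} = 3$ ($p{\left(x \right)} = 2 + \frac{x + 2}{2 + x} = 2 + \frac{2 + x}{2 + x} = 2 + 1 = 3$)
$y = 0$
$D{\left(R,h \right)} = 0$ ($D{\left(R,h \right)} = 0 R = 0$)
$7797 D{\left(p{\left(-3 \right)},-2 \right)} = 7797 \cdot 0 = 0$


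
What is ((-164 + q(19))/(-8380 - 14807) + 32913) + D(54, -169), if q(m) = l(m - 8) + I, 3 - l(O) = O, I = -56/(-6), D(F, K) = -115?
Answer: 2281462166/69561 ≈ 32798.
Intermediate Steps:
I = 28/3 (I = -56*(-1/6) = 28/3 ≈ 9.3333)
l(O) = 3 - O
q(m) = 61/3 - m (q(m) = (3 - (m - 8)) + 28/3 = (3 - (-8 + m)) + 28/3 = (3 + (8 - m)) + 28/3 = (11 - m) + 28/3 = 61/3 - m)
((-164 + q(19))/(-8380 - 14807) + 32913) + D(54, -169) = ((-164 + (61/3 - 1*19))/(-8380 - 14807) + 32913) - 115 = ((-164 + (61/3 - 19))/(-23187) + 32913) - 115 = ((-164 + 4/3)*(-1/23187) + 32913) - 115 = (-488/3*(-1/23187) + 32913) - 115 = (488/69561 + 32913) - 115 = 2289461681/69561 - 115 = 2281462166/69561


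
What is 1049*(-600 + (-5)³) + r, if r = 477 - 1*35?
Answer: -760083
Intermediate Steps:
r = 442 (r = 477 - 35 = 442)
1049*(-600 + (-5)³) + r = 1049*(-600 + (-5)³) + 442 = 1049*(-600 - 125) + 442 = 1049*(-725) + 442 = -760525 + 442 = -760083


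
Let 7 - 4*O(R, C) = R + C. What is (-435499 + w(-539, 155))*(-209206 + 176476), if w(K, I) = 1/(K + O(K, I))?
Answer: 5031620467494/353 ≈ 1.4254e+10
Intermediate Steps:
O(R, C) = 7/4 - C/4 - R/4 (O(R, C) = 7/4 - (R + C)/4 = 7/4 - (C + R)/4 = 7/4 + (-C/4 - R/4) = 7/4 - C/4 - R/4)
w(K, I) = 1/(7/4 - I/4 + 3*K/4) (w(K, I) = 1/(K + (7/4 - I/4 - K/4)) = 1/(7/4 - I/4 + 3*K/4))
(-435499 + w(-539, 155))*(-209206 + 176476) = (-435499 + 4/(7 - 1*155 + 3*(-539)))*(-209206 + 176476) = (-435499 + 4/(7 - 155 - 1617))*(-32730) = (-435499 + 4/(-1765))*(-32730) = (-435499 + 4*(-1/1765))*(-32730) = (-435499 - 4/1765)*(-32730) = -768655739/1765*(-32730) = 5031620467494/353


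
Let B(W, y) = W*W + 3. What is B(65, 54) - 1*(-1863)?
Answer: 6091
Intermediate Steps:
B(W, y) = 3 + W**2 (B(W, y) = W**2 + 3 = 3 + W**2)
B(65, 54) - 1*(-1863) = (3 + 65**2) - 1*(-1863) = (3 + 4225) + 1863 = 4228 + 1863 = 6091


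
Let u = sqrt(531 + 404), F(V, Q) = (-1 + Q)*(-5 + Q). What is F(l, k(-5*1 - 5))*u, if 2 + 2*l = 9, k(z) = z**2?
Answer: 9405*sqrt(935) ≈ 2.8758e+5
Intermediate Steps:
l = 7/2 (l = -1 + (1/2)*9 = -1 + 9/2 = 7/2 ≈ 3.5000)
u = sqrt(935) ≈ 30.578
F(l, k(-5*1 - 5))*u = (5 + ((-5*1 - 5)**2)**2 - 6*(-5*1 - 5)**2)*sqrt(935) = (5 + ((-5 - 5)**2)**2 - 6*(-5 - 5)**2)*sqrt(935) = (5 + ((-10)**2)**2 - 6*(-10)**2)*sqrt(935) = (5 + 100**2 - 6*100)*sqrt(935) = (5 + 10000 - 600)*sqrt(935) = 9405*sqrt(935)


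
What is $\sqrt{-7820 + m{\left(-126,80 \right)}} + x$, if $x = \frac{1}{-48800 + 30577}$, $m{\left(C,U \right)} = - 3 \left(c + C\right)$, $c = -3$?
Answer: $- \frac{1}{18223} + i \sqrt{7433} \approx -5.4876 \cdot 10^{-5} + 86.215 i$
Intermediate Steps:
$m{\left(C,U \right)} = 9 - 3 C$ ($m{\left(C,U \right)} = - 3 \left(-3 + C\right) = 9 - 3 C$)
$x = - \frac{1}{18223}$ ($x = \frac{1}{-18223} = - \frac{1}{18223} \approx -5.4876 \cdot 10^{-5}$)
$\sqrt{-7820 + m{\left(-126,80 \right)}} + x = \sqrt{-7820 + \left(9 - -378\right)} - \frac{1}{18223} = \sqrt{-7820 + \left(9 + 378\right)} - \frac{1}{18223} = \sqrt{-7820 + 387} - \frac{1}{18223} = \sqrt{-7433} - \frac{1}{18223} = i \sqrt{7433} - \frac{1}{18223} = - \frac{1}{18223} + i \sqrt{7433}$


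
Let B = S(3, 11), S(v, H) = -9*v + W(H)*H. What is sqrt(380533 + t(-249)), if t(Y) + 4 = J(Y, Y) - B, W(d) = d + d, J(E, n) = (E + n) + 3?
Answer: 11*sqrt(3139) ≈ 616.29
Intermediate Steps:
J(E, n) = 3 + E + n
W(d) = 2*d
S(v, H) = -9*v + 2*H**2 (S(v, H) = -9*v + (2*H)*H = -9*v + 2*H**2)
B = 215 (B = -9*3 + 2*11**2 = -27 + 2*121 = -27 + 242 = 215)
t(Y) = -216 + 2*Y (t(Y) = -4 + ((3 + Y + Y) - 1*215) = -4 + ((3 + 2*Y) - 215) = -4 + (-212 + 2*Y) = -216 + 2*Y)
sqrt(380533 + t(-249)) = sqrt(380533 + (-216 + 2*(-249))) = sqrt(380533 + (-216 - 498)) = sqrt(380533 - 714) = sqrt(379819) = 11*sqrt(3139)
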